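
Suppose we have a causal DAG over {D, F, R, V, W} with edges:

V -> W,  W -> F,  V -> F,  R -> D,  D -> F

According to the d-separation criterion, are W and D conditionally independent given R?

We examine all 2 paths between W and D:
Path 1: W → F ← D
  F is a collider here and neither F nor any of its descendants is conditioned on, so the collider stays closed — the path is blocked at F.
Path 2: W ← V → F ← D
  F is a collider here and neither F nor any of its descendants is conditioned on, so the collider stays closed — the path is blocked at F.
All paths are blocked; W ⊥ D | {R} holds.

Yes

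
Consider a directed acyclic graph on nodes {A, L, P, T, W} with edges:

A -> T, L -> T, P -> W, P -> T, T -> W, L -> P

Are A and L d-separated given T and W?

There are 3 undirected paths between A and L; checking each against the conditioning set {T, W}:
Path 1: A → T ← P ← L
  T is a collider and T is conditioned on, which opens it; P is a chain and P is not conditioned on — no node blocks this path, so it is active.
Path 2: A → T → W ← P ← L
  T is a chain here and T is conditioned on, so the path is blocked at T.
Path 3: A → T ← L
  T is a collider and T is conditioned on, which opens it — no node blocks this path, so it is active.
Since the path A → T ← P ← L is active, A and L are not d-separated given {T, W}.

No — A and L are not d-separated given {T, W}.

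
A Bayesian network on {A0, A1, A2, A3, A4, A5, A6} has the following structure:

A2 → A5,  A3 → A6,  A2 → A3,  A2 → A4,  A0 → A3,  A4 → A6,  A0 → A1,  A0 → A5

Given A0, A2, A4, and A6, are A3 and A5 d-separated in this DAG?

Yes — A3 and A5 are d-separated given {A0, A2, A4, A6}.

3 paths connect A3 and A5; each must be blocked for d-separation to hold:
Path 1: A3 ← A2 → A5
  A2 is a fork here and A2 is conditioned on, so the path is blocked at A2.
Path 2: A3 → A6 ← A4 ← A2 → A5
  A4 is a chain here and A4 is conditioned on, so the path is blocked at A4.
Path 3: A3 ← A0 → A5
  A0 is a fork here and A0 is conditioned on, so the path is blocked at A0.
Every path is blocked, so A3 and A5 are d-separated given {A0, A2, A4, A6}.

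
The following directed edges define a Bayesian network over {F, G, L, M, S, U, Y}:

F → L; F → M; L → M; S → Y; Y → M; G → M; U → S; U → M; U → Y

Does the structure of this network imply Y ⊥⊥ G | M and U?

There are 3 undirected paths between Y and G; checking each against the conditioning set {M, U}:
Path 1: Y ← S ← U → M ← G
  U is a fork here and U is conditioned on, so the path is blocked at U.
Path 2: Y → M ← G
  M is a collider and M is conditioned on, which opens it — no node blocks this path, so it is active.
Path 3: Y ← U → M ← G
  U is a fork here and U is conditioned on, so the path is blocked at U.
Because an active path exists, Y and G are not d-separated.

No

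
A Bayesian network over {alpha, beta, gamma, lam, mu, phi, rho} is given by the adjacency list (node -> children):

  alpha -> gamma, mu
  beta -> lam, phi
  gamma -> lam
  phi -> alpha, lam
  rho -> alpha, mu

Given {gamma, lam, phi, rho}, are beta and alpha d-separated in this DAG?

We examine all 4 paths between beta and alpha:
Path 1: beta → lam ← gamma ← alpha
  gamma is a chain here and gamma is conditioned on, so the path is blocked at gamma.
Path 2: beta → lam ← phi → alpha
  phi is a fork here and phi is conditioned on, so the path is blocked at phi.
Path 3: beta → phi → alpha
  phi is a chain here and phi is conditioned on, so the path is blocked at phi.
Path 4: beta → phi → lam ← gamma ← alpha
  phi is a chain here and phi is conditioned on, so the path is blocked at phi.
All paths are blocked; beta ⊥ alpha | {gamma, lam, phi, rho} holds.

Yes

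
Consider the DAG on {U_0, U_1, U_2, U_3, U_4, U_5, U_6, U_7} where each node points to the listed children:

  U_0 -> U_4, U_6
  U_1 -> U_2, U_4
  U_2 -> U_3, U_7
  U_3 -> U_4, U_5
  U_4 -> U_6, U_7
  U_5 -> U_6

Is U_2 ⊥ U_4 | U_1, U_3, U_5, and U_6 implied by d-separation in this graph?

Yes

There are 5 undirected paths between U_2 and U_4; checking each against the conditioning set {U_1, U_3, U_5, U_6}:
  1. U_2 → U_7 ← U_4 — U_7:collider[blocks] ⇒ blocked
  2. U_2 ← U_1 → U_4 — U_1:fork[blocks] ⇒ blocked
  3. U_2 → U_3 → U_5 → U_6 ← U_0 → U_4 — U_3:chain[blocks]; U_5:chain[blocks]; U_6:collider[open]; U_0:fork[open] ⇒ blocked
  4. U_2 → U_3 → U_5 → U_6 ← U_4 — U_3:chain[blocks]; U_5:chain[blocks]; U_6:collider[open] ⇒ blocked
  5. U_2 → U_3 → U_4 — U_3:chain[blocks] ⇒ blocked
Every path is blocked, so U_2 and U_4 are d-separated given {U_1, U_3, U_5, U_6}.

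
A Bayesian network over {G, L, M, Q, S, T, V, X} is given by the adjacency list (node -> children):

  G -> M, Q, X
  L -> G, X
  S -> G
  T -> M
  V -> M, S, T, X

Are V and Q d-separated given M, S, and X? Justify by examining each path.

5 paths connect V and Q; each must be blocked for d-separation to hold:
  1. V → T → M ← G → Q — T:chain[open]; M:collider[open]; G:fork[open] ⇒ active
  2. V → M ← G → Q — M:collider[open]; G:fork[open] ⇒ active
  3. V → X ← L → G → Q — X:collider[open]; L:fork[open]; G:chain[open] ⇒ active
  4. V → X ← G → Q — X:collider[open]; G:fork[open] ⇒ active
  5. V → S → G → Q — S:chain[blocks]; G:chain[open] ⇒ blocked
Because an active path exists, V and Q are not d-separated.

No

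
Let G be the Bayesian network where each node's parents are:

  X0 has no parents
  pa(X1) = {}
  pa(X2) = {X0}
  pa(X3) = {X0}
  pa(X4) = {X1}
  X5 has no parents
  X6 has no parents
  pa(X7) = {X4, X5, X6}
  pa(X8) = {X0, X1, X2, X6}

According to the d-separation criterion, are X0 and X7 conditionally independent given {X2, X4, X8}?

No

We examine all 4 paths between X0 and X7:
  1. X0 → X2 → X8 ← X1 → X4 → X7 — X2:chain[blocks]; X8:collider[open]; X1:fork[open]; X4:chain[blocks] ⇒ blocked
  2. X0 → X2 → X8 ← X6 → X7 — X2:chain[blocks]; X8:collider[open]; X6:fork[open] ⇒ blocked
  3. X0 → X8 ← X1 → X4 → X7 — X8:collider[open]; X1:fork[open]; X4:chain[blocks] ⇒ blocked
  4. X0 → X8 ← X6 → X7 — X8:collider[open]; X6:fork[open] ⇒ active
Since the path X0 → X8 ← X6 → X7 is active, X0 and X7 are not d-separated given {X2, X4, X8}.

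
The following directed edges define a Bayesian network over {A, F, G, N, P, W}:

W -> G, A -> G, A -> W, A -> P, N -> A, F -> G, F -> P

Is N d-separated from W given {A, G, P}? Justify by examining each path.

Yes

3 paths connect N and W; each must be blocked for d-separation to hold:
  1. N → A → W — A:chain[blocks] ⇒ blocked
  2. N → A → G ← W — A:chain[blocks]; G:collider[open] ⇒ blocked
  3. N → A → P ← F → G ← W — A:chain[blocks]; P:collider[open]; F:fork[open]; G:collider[open] ⇒ blocked
Every path is blocked, so N and W are d-separated given {A, G, P}.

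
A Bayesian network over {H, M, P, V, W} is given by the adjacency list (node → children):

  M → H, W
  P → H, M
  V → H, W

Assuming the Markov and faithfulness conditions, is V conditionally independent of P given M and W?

4 paths connect V and P; each must be blocked for d-separation to hold:
Path 1: V → W ← M ← P
  M is a chain here and M is conditioned on, so the path is blocked at M.
Path 2: V → W ← M → H ← P
  M is a fork here and M is conditioned on, so the path is blocked at M.
Path 3: V → H ← P
  H is a collider here and neither H nor any of its descendants is conditioned on, so the collider stays closed — the path is blocked at H.
Path 4: V → H ← M ← P
  H is a collider here and neither H nor any of its descendants is conditioned on, so the collider stays closed — the path is blocked at H.
All paths are blocked; V ⊥ P | {M, W} holds.

Yes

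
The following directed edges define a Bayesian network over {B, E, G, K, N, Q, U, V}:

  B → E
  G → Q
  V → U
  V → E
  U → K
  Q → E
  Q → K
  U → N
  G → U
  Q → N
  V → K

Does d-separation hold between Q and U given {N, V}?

No

Enumerating the 6 paths from Q to U and testing each for blocking by {N, V}:
Path 1: Q ← G → U
  G is a fork and G is not conditioned on — no node blocks this path, so it is active.
Path 2: Q → K ← U
  K is a collider here and neither K nor any of its descendants is conditioned on, so the collider stays closed — the path is blocked at K.
Path 3: Q → K ← V → U
  K is a collider here and neither K nor any of its descendants is conditioned on, so the collider stays closed — the path is blocked at K.
Path 4: Q → E ← V → U
  E is a collider here and neither E nor any of its descendants is conditioned on, so the collider stays closed — the path is blocked at E.
Path 5: Q → E ← V → K ← U
  E is a collider here and neither E nor any of its descendants is conditioned on, so the collider stays closed — the path is blocked at E.
Path 6: Q → N ← U
  N is a collider and N is conditioned on, which opens it — no node blocks this path, so it is active.
Since the path Q ← G → U is active, Q and U are not d-separated given {N, V}.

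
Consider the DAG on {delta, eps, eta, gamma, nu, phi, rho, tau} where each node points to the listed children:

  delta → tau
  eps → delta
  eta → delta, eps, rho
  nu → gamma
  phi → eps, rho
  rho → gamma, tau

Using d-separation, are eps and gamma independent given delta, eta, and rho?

We examine all 5 paths between eps and gamma:
Path 1: eps ← eta → rho → gamma
  eta is a fork here and eta is conditioned on, so the path is blocked at eta.
Path 2: eps ← eta → delta → tau ← rho → gamma
  eta is a fork here and eta is conditioned on, so the path is blocked at eta.
Path 3: eps ← phi → rho → gamma
  rho is a chain here and rho is conditioned on, so the path is blocked at rho.
Path 4: eps → delta → tau ← rho → gamma
  delta is a chain here and delta is conditioned on, so the path is blocked at delta.
Path 5: eps → delta ← eta → rho → gamma
  eta is a fork here and eta is conditioned on, so the path is blocked at eta.
Since every path is blocked, d-separation holds.

Yes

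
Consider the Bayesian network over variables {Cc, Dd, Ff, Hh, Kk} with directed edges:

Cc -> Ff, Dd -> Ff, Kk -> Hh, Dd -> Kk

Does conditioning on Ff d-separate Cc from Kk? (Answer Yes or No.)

Only one path connects Cc and Kk:
Path 1: Cc → Ff ← Dd → Kk
  Ff is a collider and Ff is conditioned on, which opens it; Dd is a fork and Dd is not conditioned on — no node blocks this path, so it is active.
Because an active path exists, Cc and Kk are not d-separated.

No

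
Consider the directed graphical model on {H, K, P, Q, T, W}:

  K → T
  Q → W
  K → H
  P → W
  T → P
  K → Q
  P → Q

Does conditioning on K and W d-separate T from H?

Yes

There are 3 undirected paths between T and H; checking each against the conditioning set {K, W}:
Path 1: T → P → W ← Q ← K → H
  K is a fork here and K is conditioned on, so the path is blocked at K.
Path 2: T → P → Q ← K → H
  K is a fork here and K is conditioned on, so the path is blocked at K.
Path 3: T ← K → H
  K is a fork here and K is conditioned on, so the path is blocked at K.
Every path is blocked, so T and H are d-separated given {K, W}.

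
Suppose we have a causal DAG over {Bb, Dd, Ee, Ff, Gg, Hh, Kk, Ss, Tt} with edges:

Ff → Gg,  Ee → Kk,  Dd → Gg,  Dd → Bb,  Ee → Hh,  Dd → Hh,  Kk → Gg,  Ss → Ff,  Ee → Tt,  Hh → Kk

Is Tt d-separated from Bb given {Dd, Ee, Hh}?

4 paths connect Tt and Bb; each must be blocked for d-separation to hold:
  1. Tt ← Ee → Kk → Gg ← Dd → Bb — Ee:fork[blocks]; Kk:chain[open]; Gg:collider[blocks]; Dd:fork[blocks] ⇒ blocked
  2. Tt ← Ee → Kk ← Hh ← Dd → Bb — Ee:fork[blocks]; Kk:collider[blocks]; Hh:chain[blocks]; Dd:fork[blocks] ⇒ blocked
  3. Tt ← Ee → Hh ← Dd → Bb — Ee:fork[blocks]; Hh:collider[open]; Dd:fork[blocks] ⇒ blocked
  4. Tt ← Ee → Hh → Kk → Gg ← Dd → Bb — Ee:fork[blocks]; Hh:chain[blocks]; Kk:chain[open]; Gg:collider[blocks]; Dd:fork[blocks] ⇒ blocked
Every path is blocked, so Tt and Bb are d-separated given {Dd, Ee, Hh}.

Yes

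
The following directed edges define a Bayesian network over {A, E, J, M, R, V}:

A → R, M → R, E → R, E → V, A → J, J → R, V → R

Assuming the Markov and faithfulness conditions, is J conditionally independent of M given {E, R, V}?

No

There are 2 undirected paths between J and M; checking each against the conditioning set {E, R, V}:
  1. J ← A → R ← M — A:fork[open]; R:collider[open] ⇒ active
  2. J → R ← M — R:collider[open] ⇒ active
At least one path is unblocked, so d-separation fails.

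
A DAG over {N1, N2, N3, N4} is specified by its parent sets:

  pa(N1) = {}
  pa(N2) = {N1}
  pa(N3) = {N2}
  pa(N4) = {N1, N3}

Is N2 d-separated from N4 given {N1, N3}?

Yes

2 paths connect N2 and N4; each must be blocked for d-separation to hold:
  1. N2 ← N1 → N4 — N1:fork[blocks] ⇒ blocked
  2. N2 → N3 → N4 — N3:chain[blocks] ⇒ blocked
Every path is blocked, so N2 and N4 are d-separated given {N1, N3}.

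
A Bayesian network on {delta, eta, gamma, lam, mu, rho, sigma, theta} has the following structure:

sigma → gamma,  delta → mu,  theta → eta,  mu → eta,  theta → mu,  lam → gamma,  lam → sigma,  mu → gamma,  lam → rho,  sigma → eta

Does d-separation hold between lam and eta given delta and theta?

We examine all 6 paths between lam and eta:
  1. lam → sigma → eta — sigma:chain[open] ⇒ active
  2. lam → sigma → gamma ← mu ← theta → eta — sigma:chain[open]; gamma:collider[blocks]; mu:chain[open]; theta:fork[blocks] ⇒ blocked
  3. lam → sigma → gamma ← mu → eta — sigma:chain[open]; gamma:collider[blocks]; mu:fork[open] ⇒ blocked
  4. lam → gamma ← sigma → eta — gamma:collider[blocks]; sigma:fork[open] ⇒ blocked
  5. lam → gamma ← mu ← theta → eta — gamma:collider[blocks]; mu:chain[open]; theta:fork[blocks] ⇒ blocked
  6. lam → gamma ← mu → eta — gamma:collider[blocks]; mu:fork[open] ⇒ blocked
At least one path is unblocked, so d-separation fails.

No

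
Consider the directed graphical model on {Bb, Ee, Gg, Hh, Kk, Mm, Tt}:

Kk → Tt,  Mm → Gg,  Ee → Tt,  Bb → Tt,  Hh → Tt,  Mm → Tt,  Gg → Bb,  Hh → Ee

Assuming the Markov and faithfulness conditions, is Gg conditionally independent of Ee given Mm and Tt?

We examine all 4 paths between Gg and Ee:
Path 1: Gg ← Mm → Tt ← Ee
  Mm is a fork here and Mm is conditioned on, so the path is blocked at Mm.
Path 2: Gg ← Mm → Tt ← Hh → Ee
  Mm is a fork here and Mm is conditioned on, so the path is blocked at Mm.
Path 3: Gg → Bb → Tt ← Ee
  Bb is a chain and Bb is not conditioned on; Tt is a collider and Tt is conditioned on, which opens it — no node blocks this path, so it is active.
Path 4: Gg → Bb → Tt ← Hh → Ee
  Bb is a chain and Bb is not conditioned on; Tt is a collider and Tt is conditioned on, which opens it; Hh is a fork and Hh is not conditioned on — no node blocks this path, so it is active.
At least one path is unblocked, so d-separation fails.

No — Gg and Ee are not d-separated given {Mm, Tt}.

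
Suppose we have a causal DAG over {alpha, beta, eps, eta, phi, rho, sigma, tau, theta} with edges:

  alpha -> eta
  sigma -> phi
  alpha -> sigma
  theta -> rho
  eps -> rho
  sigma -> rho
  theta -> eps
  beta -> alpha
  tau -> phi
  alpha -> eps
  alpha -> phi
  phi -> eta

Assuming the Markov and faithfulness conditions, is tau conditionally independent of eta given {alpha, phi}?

We examine all 5 paths between tau and eta:
Path 1: tau → phi ← sigma → rho ← eps ← alpha → eta
  rho is a collider here and neither rho nor any of its descendants is conditioned on, so the collider stays closed — the path is blocked at rho.
Path 2: tau → phi ← sigma → rho ← theta → eps ← alpha → eta
  rho is a collider here and neither rho nor any of its descendants is conditioned on, so the collider stays closed — the path is blocked at rho.
Path 3: tau → phi ← sigma ← alpha → eta
  alpha is a fork here and alpha is conditioned on, so the path is blocked at alpha.
Path 4: tau → phi → eta
  phi is a chain here and phi is conditioned on, so the path is blocked at phi.
Path 5: tau → phi ← alpha → eta
  alpha is a fork here and alpha is conditioned on, so the path is blocked at alpha.
Since every path is blocked, d-separation holds.

Yes — tau and eta are d-separated given {alpha, phi}.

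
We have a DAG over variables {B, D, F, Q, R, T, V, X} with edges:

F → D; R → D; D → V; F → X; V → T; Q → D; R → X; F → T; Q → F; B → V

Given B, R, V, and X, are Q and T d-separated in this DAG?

We examine all 6 paths between Q and T:
  1. Q → D → V → T — D:chain[open]; V:chain[blocks] ⇒ blocked
  2. Q → D ← R → X ← F → T — D:collider[open]; R:fork[blocks]; X:collider[open]; F:fork[open] ⇒ blocked
  3. Q → D ← F → T — D:collider[open]; F:fork[open] ⇒ active
  4. Q → F → D → V → T — F:chain[open]; D:chain[open]; V:chain[blocks] ⇒ blocked
  5. Q → F → T — F:chain[open] ⇒ active
  6. Q → F → X ← R → D → V → T — F:chain[open]; X:collider[open]; R:fork[blocks]; D:chain[open]; V:chain[blocks] ⇒ blocked
Since the path Q → D ← F → T is active, Q and T are not d-separated given {B, R, V, X}.

No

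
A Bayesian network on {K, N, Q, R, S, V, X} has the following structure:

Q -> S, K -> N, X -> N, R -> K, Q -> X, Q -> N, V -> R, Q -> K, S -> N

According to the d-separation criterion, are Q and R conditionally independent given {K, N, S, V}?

There are 4 undirected paths between Q and R; checking each against the conditioning set {K, N, S, V}:
  1. Q → S → N ← K ← R — S:chain[blocks]; N:collider[open]; K:chain[blocks] ⇒ blocked
  2. Q → X → N ← K ← R — X:chain[open]; N:collider[open]; K:chain[blocks] ⇒ blocked
  3. Q → N ← K ← R — N:collider[open]; K:chain[blocks] ⇒ blocked
  4. Q → K ← R — K:collider[open] ⇒ active
Since the path Q → K ← R is active, Q and R are not d-separated given {K, N, S, V}.

No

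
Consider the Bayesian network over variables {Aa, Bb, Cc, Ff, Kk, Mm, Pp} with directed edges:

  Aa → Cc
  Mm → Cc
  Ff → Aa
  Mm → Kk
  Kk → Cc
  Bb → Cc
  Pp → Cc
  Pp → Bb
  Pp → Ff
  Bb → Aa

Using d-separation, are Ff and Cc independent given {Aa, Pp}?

No

6 paths connect Ff and Cc; each must be blocked for d-separation to hold:
Path 1: Ff ← Pp → Bb → Aa → Cc
  Pp is a fork here and Pp is conditioned on, so the path is blocked at Pp.
Path 2: Ff ← Pp → Bb → Cc
  Pp is a fork here and Pp is conditioned on, so the path is blocked at Pp.
Path 3: Ff ← Pp → Cc
  Pp is a fork here and Pp is conditioned on, so the path is blocked at Pp.
Path 4: Ff → Aa ← Bb ← Pp → Cc
  Pp is a fork here and Pp is conditioned on, so the path is blocked at Pp.
Path 5: Ff → Aa ← Bb → Cc
  Aa is a collider and Aa is conditioned on, which opens it; Bb is a fork and Bb is not conditioned on — no node blocks this path, so it is active.
Path 6: Ff → Aa → Cc
  Aa is a chain here and Aa is conditioned on, so the path is blocked at Aa.
Because an active path exists, Ff and Cc are not d-separated.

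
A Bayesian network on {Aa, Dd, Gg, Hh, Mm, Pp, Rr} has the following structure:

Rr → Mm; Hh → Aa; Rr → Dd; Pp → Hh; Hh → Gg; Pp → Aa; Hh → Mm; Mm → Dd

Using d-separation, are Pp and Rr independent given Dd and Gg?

There are 4 undirected paths between Pp and Rr; checking each against the conditioning set {Dd, Gg}:
  1. Pp → Hh → Mm → Dd ← Rr — Hh:chain[open]; Mm:chain[open]; Dd:collider[open] ⇒ active
  2. Pp → Hh → Mm ← Rr — Hh:chain[open]; Mm:collider[open] ⇒ active
  3. Pp → Aa ← Hh → Mm → Dd ← Rr — Aa:collider[blocks]; Hh:fork[open]; Mm:chain[open]; Dd:collider[open] ⇒ blocked
  4. Pp → Aa ← Hh → Mm ← Rr — Aa:collider[blocks]; Hh:fork[open]; Mm:collider[open] ⇒ blocked
Since the path Pp → Hh → Mm → Dd ← Rr is active, Pp and Rr are not d-separated given {Dd, Gg}.

No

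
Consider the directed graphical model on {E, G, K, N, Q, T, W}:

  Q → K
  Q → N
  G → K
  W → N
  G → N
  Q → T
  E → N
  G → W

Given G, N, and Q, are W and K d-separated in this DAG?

Enumerating the 4 paths from W to K and testing each for blocking by {G, N, Q}:
  1. W ← G → K — G:fork[blocks] ⇒ blocked
  2. W ← G → N ← Q → K — G:fork[blocks]; N:collider[open]; Q:fork[blocks] ⇒ blocked
  3. W → N ← Q → K — N:collider[open]; Q:fork[blocks] ⇒ blocked
  4. W → N ← G → K — N:collider[open]; G:fork[blocks] ⇒ blocked
Since every path is blocked, d-separation holds.

Yes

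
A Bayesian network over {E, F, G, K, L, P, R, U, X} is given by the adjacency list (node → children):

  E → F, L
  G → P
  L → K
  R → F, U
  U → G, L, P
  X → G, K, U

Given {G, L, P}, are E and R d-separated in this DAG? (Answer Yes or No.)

There are 5 undirected paths between E and R; checking each against the conditioning set {G, L, P}:
Path 1: E → F ← R
  F is a collider here and neither F nor any of its descendants is conditioned on, so the collider stays closed — the path is blocked at F.
Path 2: E → L ← U ← R
  L is a collider and L is conditioned on, which opens it; U is a chain and U is not conditioned on — no node blocks this path, so it is active.
Path 3: E → L → K ← X → U ← R
  L is a chain here and L is conditioned on, so the path is blocked at L.
Path 4: E → L → K ← X → G ← U ← R
  L is a chain here and L is conditioned on, so the path is blocked at L.
Path 5: E → L → K ← X → G → P ← U ← R
  L is a chain here and L is conditioned on, so the path is blocked at L.
At least one path is unblocked, so d-separation fails.

No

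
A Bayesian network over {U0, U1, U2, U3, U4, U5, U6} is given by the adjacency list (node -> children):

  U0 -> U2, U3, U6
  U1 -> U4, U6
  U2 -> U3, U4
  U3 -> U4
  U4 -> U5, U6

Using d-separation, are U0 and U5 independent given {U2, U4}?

Yes — U0 and U5 are d-separated given {U2, U4}.

We examine all 6 paths between U0 and U5:
Path 1: U0 → U3 → U4 → U5
  U4 is a chain here and U4 is conditioned on, so the path is blocked at U4.
Path 2: U0 → U3 ← U2 → U4 → U5
  U2 is a fork here and U2 is conditioned on, so the path is blocked at U2.
Path 3: U0 → U6 ← U4 → U5
  U6 is a collider here and neither U6 nor any of its descendants is conditioned on, so the collider stays closed — the path is blocked at U6.
Path 4: U0 → U6 ← U1 → U4 → U5
  U6 is a collider here and neither U6 nor any of its descendants is conditioned on, so the collider stays closed — the path is blocked at U6.
Path 5: U0 → U2 → U3 → U4 → U5
  U2 is a chain here and U2 is conditioned on, so the path is blocked at U2.
Path 6: U0 → U2 → U4 → U5
  U2 is a chain here and U2 is conditioned on, so the path is blocked at U2.
All paths are blocked; U0 ⊥ U5 | {U2, U4} holds.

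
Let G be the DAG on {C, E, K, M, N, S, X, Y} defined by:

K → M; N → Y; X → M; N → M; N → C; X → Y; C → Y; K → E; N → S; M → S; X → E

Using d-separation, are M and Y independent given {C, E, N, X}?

Yes

There are 6 undirected paths between M and Y; checking each against the conditioning set {C, E, N, X}:
Path 1: M ← N → Y
  N is a fork here and N is conditioned on, so the path is blocked at N.
Path 2: M ← N → C → Y
  N is a fork here and N is conditioned on, so the path is blocked at N.
Path 3: M ← K → E ← X → Y
  X is a fork here and X is conditioned on, so the path is blocked at X.
Path 4: M ← X → Y
  X is a fork here and X is conditioned on, so the path is blocked at X.
Path 5: M → S ← N → Y
  S is a collider here and neither S nor any of its descendants is conditioned on, so the collider stays closed — the path is blocked at S.
Path 6: M → S ← N → C → Y
  S is a collider here and neither S nor any of its descendants is conditioned on, so the collider stays closed — the path is blocked at S.
Since every path is blocked, d-separation holds.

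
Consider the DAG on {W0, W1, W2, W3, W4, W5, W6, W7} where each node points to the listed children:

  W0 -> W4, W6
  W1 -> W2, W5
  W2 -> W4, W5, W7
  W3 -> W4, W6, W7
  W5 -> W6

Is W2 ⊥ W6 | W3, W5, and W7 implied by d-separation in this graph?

Yes

There are 6 undirected paths between W2 and W6; checking each against the conditioning set {W3, W5, W7}:
Path 1: W2 → W5 → W6
  W5 is a chain here and W5 is conditioned on, so the path is blocked at W5.
Path 2: W2 → W4 ← W3 → W6
  W4 is a collider here and neither W4 nor any of its descendants is conditioned on, so the collider stays closed — the path is blocked at W4.
Path 3: W2 → W4 ← W0 → W6
  W4 is a collider here and neither W4 nor any of its descendants is conditioned on, so the collider stays closed — the path is blocked at W4.
Path 4: W2 → W7 ← W3 → W4 ← W0 → W6
  W3 is a fork here and W3 is conditioned on, so the path is blocked at W3.
Path 5: W2 → W7 ← W3 → W6
  W3 is a fork here and W3 is conditioned on, so the path is blocked at W3.
Path 6: W2 ← W1 → W5 → W6
  W5 is a chain here and W5 is conditioned on, so the path is blocked at W5.
Every path is blocked, so W2 and W6 are d-separated given {W3, W5, W7}.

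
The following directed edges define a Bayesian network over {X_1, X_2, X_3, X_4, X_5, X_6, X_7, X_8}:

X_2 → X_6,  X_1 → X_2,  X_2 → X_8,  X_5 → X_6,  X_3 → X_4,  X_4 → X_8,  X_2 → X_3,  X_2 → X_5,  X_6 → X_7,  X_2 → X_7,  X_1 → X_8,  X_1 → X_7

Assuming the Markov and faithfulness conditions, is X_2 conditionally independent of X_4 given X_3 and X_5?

Yes

We examine all 6 paths between X_2 and X_4:
  1. X_2 → X_5 → X_6 → X_7 ← X_1 → X_8 ← X_4 — X_5:chain[blocks]; X_6:chain[open]; X_7:collider[blocks]; X_1:fork[open]; X_8:collider[blocks] ⇒ blocked
  2. X_2 ← X_1 → X_8 ← X_4 — X_1:fork[open]; X_8:collider[blocks] ⇒ blocked
  3. X_2 → X_3 → X_4 — X_3:chain[blocks] ⇒ blocked
  4. X_2 → X_7 ← X_1 → X_8 ← X_4 — X_7:collider[blocks]; X_1:fork[open]; X_8:collider[blocks] ⇒ blocked
  5. X_2 → X_6 → X_7 ← X_1 → X_8 ← X_4 — X_6:chain[open]; X_7:collider[blocks]; X_1:fork[open]; X_8:collider[blocks] ⇒ blocked
  6. X_2 → X_8 ← X_4 — X_8:collider[blocks] ⇒ blocked
Since every path is blocked, d-separation holds.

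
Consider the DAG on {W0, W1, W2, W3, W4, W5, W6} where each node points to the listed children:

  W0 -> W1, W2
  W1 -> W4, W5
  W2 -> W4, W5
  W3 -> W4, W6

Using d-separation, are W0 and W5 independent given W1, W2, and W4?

We examine all 4 paths between W0 and W5:
Path 1: W0 → W1 → W5
  W1 is a chain here and W1 is conditioned on, so the path is blocked at W1.
Path 2: W0 → W1 → W4 ← W2 → W5
  W1 is a chain here and W1 is conditioned on, so the path is blocked at W1.
Path 3: W0 → W2 → W5
  W2 is a chain here and W2 is conditioned on, so the path is blocked at W2.
Path 4: W0 → W2 → W4 ← W1 → W5
  W2 is a chain here and W2 is conditioned on, so the path is blocked at W2.
All paths are blocked; W0 ⊥ W5 | {W1, W2, W4} holds.

Yes — W0 and W5 are d-separated given {W1, W2, W4}.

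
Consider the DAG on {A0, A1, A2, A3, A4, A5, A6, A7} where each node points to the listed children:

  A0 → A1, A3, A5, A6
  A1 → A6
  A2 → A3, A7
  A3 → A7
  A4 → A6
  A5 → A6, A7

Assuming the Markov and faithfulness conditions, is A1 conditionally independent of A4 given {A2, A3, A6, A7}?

5 paths connect A1 and A4; each must be blocked for d-separation to hold:
  1. A1 ← A0 → A5 → A6 ← A4 — A0:fork[open]; A5:chain[open]; A6:collider[open] ⇒ active
  2. A1 ← A0 → A3 ← A2 → A7 ← A5 → A6 ← A4 — A0:fork[open]; A3:collider[open]; A2:fork[blocks]; A7:collider[open]; A5:fork[open]; A6:collider[open] ⇒ blocked
  3. A1 ← A0 → A3 → A7 ← A5 → A6 ← A4 — A0:fork[open]; A3:chain[blocks]; A7:collider[open]; A5:fork[open]; A6:collider[open] ⇒ blocked
  4. A1 ← A0 → A6 ← A4 — A0:fork[open]; A6:collider[open] ⇒ active
  5. A1 → A6 ← A4 — A6:collider[open] ⇒ active
At least one path is unblocked, so d-separation fails.

No — A1 and A4 are not d-separated given {A2, A3, A6, A7}.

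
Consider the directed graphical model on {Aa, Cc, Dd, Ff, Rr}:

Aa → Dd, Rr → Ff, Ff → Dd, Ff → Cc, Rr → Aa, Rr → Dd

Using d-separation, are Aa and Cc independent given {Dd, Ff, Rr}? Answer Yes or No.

Yes

We examine all 4 paths between Aa and Cc:
Path 1: Aa → Dd ← Ff → Cc
  Ff is a fork here and Ff is conditioned on, so the path is blocked at Ff.
Path 2: Aa → Dd ← Rr → Ff → Cc
  Rr is a fork here and Rr is conditioned on, so the path is blocked at Rr.
Path 3: Aa ← Rr → Ff → Cc
  Rr is a fork here and Rr is conditioned on, so the path is blocked at Rr.
Path 4: Aa ← Rr → Dd ← Ff → Cc
  Rr is a fork here and Rr is conditioned on, so the path is blocked at Rr.
All paths are blocked; Aa ⊥ Cc | {Dd, Ff, Rr} holds.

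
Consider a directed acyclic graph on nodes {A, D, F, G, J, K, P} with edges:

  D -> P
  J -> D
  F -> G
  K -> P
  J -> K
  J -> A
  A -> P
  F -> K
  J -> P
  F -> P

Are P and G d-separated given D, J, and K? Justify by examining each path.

No

Enumerating the 5 paths from P to G and testing each for blocking by {D, J, K}:
Path 1: P ← F → G
  F is a fork and F is not conditioned on — no node blocks this path, so it is active.
Path 2: P ← A ← J → K ← F → G
  J is a fork here and J is conditioned on, so the path is blocked at J.
Path 3: P ← K ← F → G
  K is a chain here and K is conditioned on, so the path is blocked at K.
Path 4: P ← D ← J → K ← F → G
  D is a chain here and D is conditioned on, so the path is blocked at D.
Path 5: P ← J → K ← F → G
  J is a fork here and J is conditioned on, so the path is blocked at J.
Because an active path exists, P and G are not d-separated.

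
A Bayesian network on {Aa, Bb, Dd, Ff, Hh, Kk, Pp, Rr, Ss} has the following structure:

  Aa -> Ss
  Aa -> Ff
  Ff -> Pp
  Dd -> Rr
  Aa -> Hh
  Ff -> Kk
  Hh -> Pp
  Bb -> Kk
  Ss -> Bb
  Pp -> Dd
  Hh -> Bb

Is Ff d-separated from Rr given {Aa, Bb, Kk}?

No

5 paths connect Ff and Rr; each must be blocked for d-separation to hold:
  1. Ff → Pp → Dd → Rr — Pp:chain[open]; Dd:chain[open] ⇒ active
  2. Ff ← Aa → Hh → Pp → Dd → Rr — Aa:fork[blocks]; Hh:chain[open]; Pp:chain[open]; Dd:chain[open] ⇒ blocked
  3. Ff ← Aa → Ss → Bb ← Hh → Pp → Dd → Rr — Aa:fork[blocks]; Ss:chain[open]; Bb:collider[open]; Hh:fork[open]; Pp:chain[open]; Dd:chain[open] ⇒ blocked
  4. Ff → Kk ← Bb ← Hh → Pp → Dd → Rr — Kk:collider[open]; Bb:chain[blocks]; Hh:fork[open]; Pp:chain[open]; Dd:chain[open] ⇒ blocked
  5. Ff → Kk ← Bb ← Ss ← Aa → Hh → Pp → Dd → Rr — Kk:collider[open]; Bb:chain[blocks]; Ss:chain[open]; Aa:fork[blocks]; Hh:chain[open]; Pp:chain[open]; Dd:chain[open] ⇒ blocked
Since the path Ff → Pp → Dd → Rr is active, Ff and Rr are not d-separated given {Aa, Bb, Kk}.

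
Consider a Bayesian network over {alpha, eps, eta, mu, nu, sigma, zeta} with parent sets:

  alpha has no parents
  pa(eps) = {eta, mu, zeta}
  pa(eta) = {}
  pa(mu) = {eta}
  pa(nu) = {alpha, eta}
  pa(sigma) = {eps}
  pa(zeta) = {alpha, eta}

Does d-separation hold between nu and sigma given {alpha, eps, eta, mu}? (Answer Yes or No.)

6 paths connect nu and sigma; each must be blocked for d-separation to hold:
  1. nu ← eta → eps → sigma — eta:fork[blocks]; eps:chain[blocks] ⇒ blocked
  2. nu ← eta → mu → eps → sigma — eta:fork[blocks]; mu:chain[blocks]; eps:chain[blocks] ⇒ blocked
  3. nu ← eta → zeta → eps → sigma — eta:fork[blocks]; zeta:chain[open]; eps:chain[blocks] ⇒ blocked
  4. nu ← alpha → zeta → eps → sigma — alpha:fork[blocks]; zeta:chain[open]; eps:chain[blocks] ⇒ blocked
  5. nu ← alpha → zeta ← eta → eps → sigma — alpha:fork[blocks]; zeta:collider[open]; eta:fork[blocks]; eps:chain[blocks] ⇒ blocked
  6. nu ← alpha → zeta ← eta → mu → eps → sigma — alpha:fork[blocks]; zeta:collider[open]; eta:fork[blocks]; mu:chain[blocks]; eps:chain[blocks] ⇒ blocked
Every path is blocked, so nu and sigma are d-separated given {alpha, eps, eta, mu}.

Yes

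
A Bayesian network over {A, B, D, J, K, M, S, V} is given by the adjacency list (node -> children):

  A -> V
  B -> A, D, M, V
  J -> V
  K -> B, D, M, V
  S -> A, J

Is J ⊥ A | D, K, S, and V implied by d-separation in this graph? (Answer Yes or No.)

No

There are 6 undirected paths between J and A; checking each against the conditioning set {D, K, S, V}:
  1. J → V ← A — V:collider[open] ⇒ active
  2. J → V ← B → A — V:collider[open]; B:fork[open] ⇒ active
  3. J → V ← K → D ← B → A — V:collider[open]; K:fork[blocks]; D:collider[open]; B:fork[open] ⇒ blocked
  4. J → V ← K → B → A — V:collider[open]; K:fork[blocks]; B:chain[open] ⇒ blocked
  5. J → V ← K → M ← B → A — V:collider[open]; K:fork[blocks]; M:collider[blocks]; B:fork[open] ⇒ blocked
  6. J ← S → A — S:fork[blocks] ⇒ blocked
Since the path J → V ← A is active, J and A are not d-separated given {D, K, S, V}.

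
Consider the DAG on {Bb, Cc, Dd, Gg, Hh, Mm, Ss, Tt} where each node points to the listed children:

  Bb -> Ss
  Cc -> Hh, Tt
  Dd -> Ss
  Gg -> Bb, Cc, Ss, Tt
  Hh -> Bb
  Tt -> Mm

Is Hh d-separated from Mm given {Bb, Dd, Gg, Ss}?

No — Hh and Mm are not d-separated given {Bb, Dd, Gg, Ss}.

There are 6 undirected paths between Hh and Mm; checking each against the conditioning set {Bb, Dd, Gg, Ss}:
Path 1: Hh ← Cc ← Gg → Tt → Mm
  Gg is a fork here and Gg is conditioned on, so the path is blocked at Gg.
Path 2: Hh ← Cc → Tt → Mm
  Cc is a fork and Cc is not conditioned on; Tt is a chain and Tt is not conditioned on — no node blocks this path, so it is active.
Path 3: Hh → Bb ← Gg → Cc → Tt → Mm
  Gg is a fork here and Gg is conditioned on, so the path is blocked at Gg.
Path 4: Hh → Bb ← Gg → Tt → Mm
  Gg is a fork here and Gg is conditioned on, so the path is blocked at Gg.
Path 5: Hh → Bb → Ss ← Gg → Cc → Tt → Mm
  Bb is a chain here and Bb is conditioned on, so the path is blocked at Bb.
Path 6: Hh → Bb → Ss ← Gg → Tt → Mm
  Bb is a chain here and Bb is conditioned on, so the path is blocked at Bb.
At least one path is unblocked, so d-separation fails.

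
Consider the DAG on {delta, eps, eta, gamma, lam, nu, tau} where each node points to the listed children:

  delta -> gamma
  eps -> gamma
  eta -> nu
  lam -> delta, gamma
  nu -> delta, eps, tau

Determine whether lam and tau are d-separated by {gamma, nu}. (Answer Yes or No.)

Yes

There are 4 undirected paths between lam and tau; checking each against the conditioning set {gamma, nu}:
Path 1: lam → delta ← nu → tau
  nu is a fork here and nu is conditioned on, so the path is blocked at nu.
Path 2: lam → delta → gamma ← eps ← nu → tau
  nu is a fork here and nu is conditioned on, so the path is blocked at nu.
Path 3: lam → gamma ← eps ← nu → tau
  nu is a fork here and nu is conditioned on, so the path is blocked at nu.
Path 4: lam → gamma ← delta ← nu → tau
  nu is a fork here and nu is conditioned on, so the path is blocked at nu.
Since every path is blocked, d-separation holds.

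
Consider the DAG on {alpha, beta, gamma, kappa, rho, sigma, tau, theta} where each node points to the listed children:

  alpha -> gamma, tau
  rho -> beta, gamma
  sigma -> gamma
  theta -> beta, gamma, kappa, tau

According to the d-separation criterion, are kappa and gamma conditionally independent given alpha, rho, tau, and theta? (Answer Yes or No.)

Enumerating the 3 paths from kappa to gamma and testing each for blocking by {alpha, rho, tau, theta}:
Path 1: kappa ← theta → tau ← alpha → gamma
  theta is a fork here and theta is conditioned on, so the path is blocked at theta.
Path 2: kappa ← theta → gamma
  theta is a fork here and theta is conditioned on, so the path is blocked at theta.
Path 3: kappa ← theta → beta ← rho → gamma
  theta is a fork here and theta is conditioned on, so the path is blocked at theta.
All paths are blocked; kappa ⊥ gamma | {alpha, rho, tau, theta} holds.

Yes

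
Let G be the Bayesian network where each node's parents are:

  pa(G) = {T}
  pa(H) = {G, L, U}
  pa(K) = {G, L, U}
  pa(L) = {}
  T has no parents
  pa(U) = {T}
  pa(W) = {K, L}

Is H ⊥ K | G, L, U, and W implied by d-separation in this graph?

Yes

We examine all 6 paths between H and K:
  1. H ← U ← T → G → K — U:chain[blocks]; T:fork[open]; G:chain[blocks] ⇒ blocked
  2. H ← U → K — U:fork[blocks] ⇒ blocked
  3. H ← G ← T → U → K — G:chain[blocks]; T:fork[open]; U:chain[blocks] ⇒ blocked
  4. H ← G → K — G:fork[blocks] ⇒ blocked
  5. H ← L → W ← K — L:fork[blocks]; W:collider[open] ⇒ blocked
  6. H ← L → K — L:fork[blocks] ⇒ blocked
Every path is blocked, so H and K are d-separated given {G, L, U, W}.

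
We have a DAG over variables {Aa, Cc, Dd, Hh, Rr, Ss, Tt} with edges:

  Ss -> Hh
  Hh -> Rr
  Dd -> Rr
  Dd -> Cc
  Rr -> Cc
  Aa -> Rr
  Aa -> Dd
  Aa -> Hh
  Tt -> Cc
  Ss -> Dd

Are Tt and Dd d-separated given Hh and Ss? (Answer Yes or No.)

Yes

6 paths connect Tt and Dd; each must be blocked for d-separation to hold:
Path 1: Tt → Cc ← Rr ← Aa → Hh ← Ss → Dd
  Cc is a collider here and neither Cc nor any of its descendants is conditioned on, so the collider stays closed — the path is blocked at Cc.
Path 2: Tt → Cc ← Rr ← Aa → Dd
  Cc is a collider here and neither Cc nor any of its descendants is conditioned on, so the collider stays closed — the path is blocked at Cc.
Path 3: Tt → Cc ← Rr ← Hh ← Ss → Dd
  Cc is a collider here and neither Cc nor any of its descendants is conditioned on, so the collider stays closed — the path is blocked at Cc.
Path 4: Tt → Cc ← Rr ← Hh ← Aa → Dd
  Cc is a collider here and neither Cc nor any of its descendants is conditioned on, so the collider stays closed — the path is blocked at Cc.
Path 5: Tt → Cc ← Rr ← Dd
  Cc is a collider here and neither Cc nor any of its descendants is conditioned on, so the collider stays closed — the path is blocked at Cc.
Path 6: Tt → Cc ← Dd
  Cc is a collider here and neither Cc nor any of its descendants is conditioned on, so the collider stays closed — the path is blocked at Cc.
Every path is blocked, so Tt and Dd are d-separated given {Hh, Ss}.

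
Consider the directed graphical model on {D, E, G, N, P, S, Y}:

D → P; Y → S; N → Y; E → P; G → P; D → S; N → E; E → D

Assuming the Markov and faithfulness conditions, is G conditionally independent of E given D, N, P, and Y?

3 paths connect G and E; each must be blocked for d-separation to hold:
Path 1: G → P ← E
  P is a collider and P is conditioned on, which opens it — no node blocks this path, so it is active.
Path 2: G → P ← D ← E
  D is a chain here and D is conditioned on, so the path is blocked at D.
Path 3: G → P ← D → S ← Y ← N → E
  D is a fork here and D is conditioned on, so the path is blocked at D.
At least one path is unblocked, so d-separation fails.

No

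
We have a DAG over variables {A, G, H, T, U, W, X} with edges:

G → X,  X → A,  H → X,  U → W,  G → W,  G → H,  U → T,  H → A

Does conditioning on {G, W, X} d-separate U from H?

Yes — U and H are d-separated given {G, W, X}.

There are 3 undirected paths between U and H; checking each against the conditioning set {G, W, X}:
Path 1: U → W ← G → X → A ← H
  G is a fork here and G is conditioned on, so the path is blocked at G.
Path 2: U → W ← G → X ← H
  G is a fork here and G is conditioned on, so the path is blocked at G.
Path 3: U → W ← G → H
  G is a fork here and G is conditioned on, so the path is blocked at G.
All paths are blocked; U ⊥ H | {G, W, X} holds.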